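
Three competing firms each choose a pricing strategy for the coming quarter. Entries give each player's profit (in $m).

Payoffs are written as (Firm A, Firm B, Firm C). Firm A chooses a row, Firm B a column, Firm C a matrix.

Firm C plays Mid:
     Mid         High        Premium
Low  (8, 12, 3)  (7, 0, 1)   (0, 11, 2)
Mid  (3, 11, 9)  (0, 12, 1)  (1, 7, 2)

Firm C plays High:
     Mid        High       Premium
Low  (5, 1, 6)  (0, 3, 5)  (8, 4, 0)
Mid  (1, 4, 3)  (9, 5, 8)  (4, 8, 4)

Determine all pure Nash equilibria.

(Low, Mid, Mid): Firm C can switch to High (3 → 6). Not NE.
(Low, Mid, High): Firm B can switch to High (1 → 3). Not NE.
(Low, High, Mid): Firm B can switch to Mid (0 → 12). Not NE.
(Low, High, High): Firm A can switch to Mid (0 → 9). Not NE.
(Low, Premium, Mid): Firm A can switch to Mid (0 → 1). Not NE.
(Low, Premium, High): Firm C can switch to Mid (0 → 2). Not NE.
(Mid, Mid, Mid): Firm A can switch to Low (3 → 8). Not NE.
(Mid, Mid, High): Firm A can switch to Low (1 → 5). Not NE.
(The remaining 4 profiles each have a profitable deviation by the same check.)

none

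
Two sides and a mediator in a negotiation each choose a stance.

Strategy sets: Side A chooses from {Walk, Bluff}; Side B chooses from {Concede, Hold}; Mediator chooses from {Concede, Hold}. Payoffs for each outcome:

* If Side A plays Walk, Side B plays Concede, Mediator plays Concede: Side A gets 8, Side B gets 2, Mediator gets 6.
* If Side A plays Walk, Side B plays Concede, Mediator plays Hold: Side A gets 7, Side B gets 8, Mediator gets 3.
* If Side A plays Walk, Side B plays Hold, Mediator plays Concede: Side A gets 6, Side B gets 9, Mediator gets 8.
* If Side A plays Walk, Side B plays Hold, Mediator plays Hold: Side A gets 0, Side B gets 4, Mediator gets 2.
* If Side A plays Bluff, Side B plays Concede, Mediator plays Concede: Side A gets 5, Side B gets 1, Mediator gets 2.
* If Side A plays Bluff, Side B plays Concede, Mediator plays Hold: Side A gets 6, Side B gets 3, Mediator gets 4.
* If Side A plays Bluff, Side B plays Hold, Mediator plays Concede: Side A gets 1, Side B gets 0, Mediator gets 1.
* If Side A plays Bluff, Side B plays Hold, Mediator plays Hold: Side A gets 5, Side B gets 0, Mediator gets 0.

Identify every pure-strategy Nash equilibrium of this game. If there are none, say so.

Side A against (Concede, Concede): payoffs 8, 5 → best response Walk.
Side A against (Concede, Hold): payoffs 7, 6 → best response Walk.
Side A against (Hold, Concede): payoffs 6, 1 → best response Walk.
Side A against (Hold, Hold): payoffs 0, 5 → best response Bluff.
Side B against (Walk, Concede): payoffs 2, 9 → best response Hold.
Side B against (Walk, Hold): payoffs 8, 4 → best response Concede.
Side B against (Bluff, Concede): payoffs 1, 0 → best response Concede.
Side B against (Bluff, Hold): payoffs 3, 0 → best response Concede.
Mediator against (Walk, Concede): payoffs 6, 3 → best response Concede.
Mediator against (Walk, Hold): payoffs 8, 2 → best response Concede.
Mediator against (Bluff, Concede): payoffs 2, 4 → best response Hold.
Mediator against (Bluff, Hold): payoffs 1, 0 → best response Concede.
Mutual best responses: (Walk, Hold, Concede).

The unique pure-strategy Nash equilibrium is (Walk, Hold, Concede).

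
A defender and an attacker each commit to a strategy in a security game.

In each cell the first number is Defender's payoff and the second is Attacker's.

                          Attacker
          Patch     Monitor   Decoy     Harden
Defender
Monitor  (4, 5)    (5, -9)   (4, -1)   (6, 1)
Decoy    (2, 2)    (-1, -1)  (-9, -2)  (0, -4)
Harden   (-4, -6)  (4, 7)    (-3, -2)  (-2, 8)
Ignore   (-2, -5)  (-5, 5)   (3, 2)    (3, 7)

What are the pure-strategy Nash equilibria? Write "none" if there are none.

For each strategy profile, look for a profitable unilateral deviation.
(Monitor, Patch): Defender gets 4, best alternative 2; Attacker gets 5, best alternative 1. No profitable deviation — NE.
(Monitor, Monitor): Attacker can switch to Patch (-9 → 5). Not NE.
(Monitor, Decoy): Attacker can switch to Patch (-1 → 5). Not NE.
(Monitor, Harden): Attacker can switch to Patch (1 → 5). Not NE.
(Decoy, Patch): Defender can switch to Monitor (2 → 4). Not NE.
(Decoy, Monitor): Defender can switch to Monitor (-1 → 5). Not NE.
(Decoy, Decoy): Defender can switch to Monitor (-9 → 4). Not NE.
(The remaining 9 profiles each have a profitable deviation by the same check.)

The unique pure-strategy Nash equilibrium is (Monitor, Patch).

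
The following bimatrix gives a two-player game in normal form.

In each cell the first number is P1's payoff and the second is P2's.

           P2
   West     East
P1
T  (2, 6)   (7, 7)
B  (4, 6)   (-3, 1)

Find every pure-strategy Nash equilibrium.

(T, West): P1 can switch to B (2 → 4). Not NE.
(T, East): P1 gets 7, best alternative -3; P2 gets 7, best alternative 6. No profitable deviation — NE.
(B, West): P1 gets 4, best alternative 2; P2 gets 6, best alternative 1. No profitable deviation — NE.
(B, East): P1 can switch to T (-3 → 7). Not NE.

(T, East) and (B, West)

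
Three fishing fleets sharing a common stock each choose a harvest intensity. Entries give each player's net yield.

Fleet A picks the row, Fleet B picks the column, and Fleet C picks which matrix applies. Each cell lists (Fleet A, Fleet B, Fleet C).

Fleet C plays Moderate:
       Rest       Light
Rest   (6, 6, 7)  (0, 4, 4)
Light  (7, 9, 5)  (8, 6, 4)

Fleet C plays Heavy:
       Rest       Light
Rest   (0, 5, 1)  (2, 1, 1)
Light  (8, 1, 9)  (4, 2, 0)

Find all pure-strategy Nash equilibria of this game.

For each player, find the best response to each opponent profile; mutual best responses are the pure NE.
Fleet A against (Rest, Moderate): payoffs 6, 7 → best response Light.
Fleet A against (Rest, Heavy): payoffs 0, 8 → best response Light.
Fleet A against (Light, Moderate): payoffs 0, 8 → best response Light.
Fleet A against (Light, Heavy): payoffs 2, 4 → best response Light.
Fleet B against (Rest, Moderate): payoffs 6, 4 → best response Rest.
Fleet B against (Rest, Heavy): payoffs 5, 1 → best response Rest.
Fleet B against (Light, Moderate): payoffs 9, 6 → best response Rest.
Fleet B against (Light, Heavy): payoffs 1, 2 → best response Light.
Fleet C against (Rest, Rest): payoffs 7, 1 → best response Moderate.
Fleet C against (Rest, Light): payoffs 4, 1 → best response Moderate.
Fleet C against (Light, Rest): payoffs 5, 9 → best response Heavy.
Fleet C against (Light, Light): payoffs 4, 0 → best response Moderate.
No profile is a mutual best response for all players.

This game has no pure Nash equilibrium.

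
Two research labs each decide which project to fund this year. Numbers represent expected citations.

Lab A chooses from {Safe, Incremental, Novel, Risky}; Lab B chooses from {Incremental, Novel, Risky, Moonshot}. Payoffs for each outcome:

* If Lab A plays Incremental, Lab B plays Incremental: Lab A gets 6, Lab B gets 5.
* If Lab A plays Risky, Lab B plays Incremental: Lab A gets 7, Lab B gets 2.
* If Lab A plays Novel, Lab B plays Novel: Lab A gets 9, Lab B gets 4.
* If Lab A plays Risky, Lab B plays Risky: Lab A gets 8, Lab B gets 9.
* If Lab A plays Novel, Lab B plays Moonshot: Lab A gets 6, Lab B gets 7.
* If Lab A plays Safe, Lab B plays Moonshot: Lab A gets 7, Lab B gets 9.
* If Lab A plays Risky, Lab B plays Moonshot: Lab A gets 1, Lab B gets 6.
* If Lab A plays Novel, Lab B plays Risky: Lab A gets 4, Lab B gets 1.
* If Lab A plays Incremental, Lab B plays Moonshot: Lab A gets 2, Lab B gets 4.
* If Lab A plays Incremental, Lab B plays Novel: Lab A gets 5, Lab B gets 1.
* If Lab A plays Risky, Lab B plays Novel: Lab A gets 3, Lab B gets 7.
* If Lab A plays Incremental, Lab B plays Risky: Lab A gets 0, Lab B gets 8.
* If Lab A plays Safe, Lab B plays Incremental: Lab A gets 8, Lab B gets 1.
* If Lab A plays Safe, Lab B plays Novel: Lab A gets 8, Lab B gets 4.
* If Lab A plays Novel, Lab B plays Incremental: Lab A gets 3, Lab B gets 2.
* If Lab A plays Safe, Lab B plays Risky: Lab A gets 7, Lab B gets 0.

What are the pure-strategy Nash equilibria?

(Safe, Incremental): Lab B can switch to Novel (1 → 4). Not NE.
(Safe, Novel): Lab A can switch to Novel (8 → 9). Not NE.
(Safe, Risky): Lab A can switch to Risky (7 → 8). Not NE.
(Safe, Moonshot): Lab A gets 7, best alternative 6; Lab B gets 9, best alternative 4. No profitable deviation — NE.
(Incremental, Incremental): Lab A can switch to Safe (6 → 8). Not NE.
(Incremental, Novel): Lab A can switch to Safe (5 → 8). Not NE.
(Incremental, Risky): Lab A can switch to Safe (0 → 7). Not NE.
(Incremental, Moonshot): Lab A can switch to Safe (2 → 7). Not NE.
(Novel, Incremental): Lab A can switch to Safe (3 → 8). Not NE.
(Risky, Risky): Lab A gets 8, best alternative 7; Lab B gets 9, best alternative 7. No profitable deviation — NE.
(The remaining 6 profiles each have a profitable deviation by the same check.)

The pure Nash equilibria are (Safe, Moonshot); (Risky, Risky).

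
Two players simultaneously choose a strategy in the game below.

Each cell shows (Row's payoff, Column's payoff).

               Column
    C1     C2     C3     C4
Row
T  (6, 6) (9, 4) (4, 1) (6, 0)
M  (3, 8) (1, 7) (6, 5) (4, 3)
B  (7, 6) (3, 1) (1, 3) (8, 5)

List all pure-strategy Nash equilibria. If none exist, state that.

For each strategy profile, look for a profitable unilateral deviation.
(T, C1): Row can switch to B (6 → 7). Not NE.
(T, C2): Column can switch to C1 (4 → 6). Not NE.
(T, C3): Row can switch to M (4 → 6). Not NE.
(T, C4): Row can switch to B (6 → 8). Not NE.
(M, C1): Row can switch to T (3 → 6). Not NE.
(M, C2): Row can switch to T (1 → 9). Not NE.
(M, C3): Column can switch to C1 (5 → 8). Not NE.
(M, C4): Row can switch to T (4 → 6). Not NE.
(B, C1): Row gets 7, best alternative 6; Column gets 6, best alternative 5. No profitable deviation — NE.
(B, C2): Row can switch to T (3 → 9). Not NE.
(B, C3): Row can switch to T (1 → 4). Not NE.
(B, C4): Column can switch to C1 (5 → 6). Not NE.

The unique pure-strategy Nash equilibrium is (B, C1).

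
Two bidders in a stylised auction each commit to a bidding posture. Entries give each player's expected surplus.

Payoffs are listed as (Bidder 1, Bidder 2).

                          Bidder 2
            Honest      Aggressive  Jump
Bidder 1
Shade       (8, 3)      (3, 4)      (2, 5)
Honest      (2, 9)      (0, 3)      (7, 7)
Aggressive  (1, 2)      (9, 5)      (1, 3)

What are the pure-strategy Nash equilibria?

(Aggressive, Aggressive)

Bidder 1 against Honest: payoffs 8, 2, 1 → best response Shade.
Bidder 1 against Aggressive: payoffs 3, 0, 9 → best response Aggressive.
Bidder 1 against Jump: payoffs 2, 7, 1 → best response Honest.
Bidder 2 against Shade: payoffs 3, 4, 5 → best response Jump.
Bidder 2 against Honest: payoffs 9, 3, 7 → best response Honest.
Bidder 2 against Aggressive: payoffs 2, 5, 3 → best response Aggressive.
Mutual best responses: (Aggressive, Aggressive).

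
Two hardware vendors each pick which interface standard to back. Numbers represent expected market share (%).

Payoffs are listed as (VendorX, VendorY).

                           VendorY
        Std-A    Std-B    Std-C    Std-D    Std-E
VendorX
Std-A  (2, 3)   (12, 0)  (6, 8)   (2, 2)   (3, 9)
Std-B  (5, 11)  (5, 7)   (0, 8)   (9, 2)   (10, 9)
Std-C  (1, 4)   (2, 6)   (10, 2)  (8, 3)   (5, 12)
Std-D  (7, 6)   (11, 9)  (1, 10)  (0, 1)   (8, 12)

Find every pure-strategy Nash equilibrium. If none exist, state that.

No pure-strategy Nash equilibrium.

(Std-A, Std-A): VendorX can switch to Std-B (2 → 5). Not NE.
(Std-A, Std-B): VendorY can switch to Std-A (0 → 3). Not NE.
(Std-A, Std-C): VendorX can switch to Std-C (6 → 10). Not NE.
(Std-A, Std-D): VendorX can switch to Std-B (2 → 9). Not NE.
(Std-A, Std-E): VendorX can switch to Std-B (3 → 10). Not NE.
(Std-B, Std-A): VendorX can switch to Std-D (5 → 7). Not NE.
(Std-B, Std-B): VendorX can switch to Std-A (5 → 12). Not NE.
(Std-B, Std-C): VendorX can switch to Std-A (0 → 6). Not NE.
(The remaining 12 profiles each have a profitable deviation by the same check.)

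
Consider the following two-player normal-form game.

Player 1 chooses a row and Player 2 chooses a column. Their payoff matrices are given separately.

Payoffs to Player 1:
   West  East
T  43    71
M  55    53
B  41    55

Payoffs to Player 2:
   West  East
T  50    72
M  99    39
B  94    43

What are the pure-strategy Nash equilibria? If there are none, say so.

(T, East); (M, West)

(T, West): Player 1 can switch to M (43 → 55). Not NE.
(T, East): Player 1 gets 71, best alternative 55; Player 2 gets 72, best alternative 50. No profitable deviation — NE.
(M, West): Player 1 gets 55, best alternative 43; Player 2 gets 99, best alternative 39. No profitable deviation — NE.
(M, East): Player 1 can switch to T (53 → 71). Not NE.
(B, West): Player 1 can switch to T (41 → 43). Not NE.
(B, East): Player 1 can switch to T (55 → 71). Not NE.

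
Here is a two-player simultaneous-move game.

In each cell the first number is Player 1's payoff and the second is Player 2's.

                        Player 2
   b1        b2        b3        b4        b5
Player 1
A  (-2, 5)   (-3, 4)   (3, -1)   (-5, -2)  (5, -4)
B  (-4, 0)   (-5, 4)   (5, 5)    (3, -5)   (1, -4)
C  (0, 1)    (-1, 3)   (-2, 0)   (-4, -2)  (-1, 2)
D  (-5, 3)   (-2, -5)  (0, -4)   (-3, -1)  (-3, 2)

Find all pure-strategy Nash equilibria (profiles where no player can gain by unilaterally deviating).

Pure-strategy Nash equilibria: (B, b3) and (C, b2)

For each player, find the best response to each opponent profile; mutual best responses are the pure NE.
Player 1 against b1: payoffs -2, -4, 0, -5 → best response C.
Player 1 against b2: payoffs -3, -5, -1, -2 → best response C.
Player 1 against b3: payoffs 3, 5, -2, 0 → best response B.
Player 1 against b4: payoffs -5, 3, -4, -3 → best response B.
Player 1 against b5: payoffs 5, 1, -1, -3 → best response A.
Player 2 against A: payoffs 5, 4, -1, -2, -4 → best response b1.
Player 2 against B: payoffs 0, 4, 5, -5, -4 → best response b3.
Player 2 against C: payoffs 1, 3, 0, -2, 2 → best response b2.
Player 2 against D: payoffs 3, -5, -4, -1, 2 → best response b1.
Mutual best responses: (B, b3); (C, b2).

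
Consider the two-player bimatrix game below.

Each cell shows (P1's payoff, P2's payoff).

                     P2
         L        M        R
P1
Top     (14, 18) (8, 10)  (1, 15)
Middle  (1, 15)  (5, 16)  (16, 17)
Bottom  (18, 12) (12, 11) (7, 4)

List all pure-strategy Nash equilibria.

For each player, find the best response to each opponent profile; mutual best responses are the pure NE.
P1 against L: payoffs 14, 1, 18 → best response Bottom.
P1 against M: payoffs 8, 5, 12 → best response Bottom.
P1 against R: payoffs 1, 16, 7 → best response Middle.
P2 against Top: payoffs 18, 10, 15 → best response L.
P2 against Middle: payoffs 15, 16, 17 → best response R.
P2 against Bottom: payoffs 12, 11, 4 → best response L.
Mutual best responses: (Middle, R); (Bottom, L).

The pure Nash equilibria are (Middle, R) and (Bottom, L).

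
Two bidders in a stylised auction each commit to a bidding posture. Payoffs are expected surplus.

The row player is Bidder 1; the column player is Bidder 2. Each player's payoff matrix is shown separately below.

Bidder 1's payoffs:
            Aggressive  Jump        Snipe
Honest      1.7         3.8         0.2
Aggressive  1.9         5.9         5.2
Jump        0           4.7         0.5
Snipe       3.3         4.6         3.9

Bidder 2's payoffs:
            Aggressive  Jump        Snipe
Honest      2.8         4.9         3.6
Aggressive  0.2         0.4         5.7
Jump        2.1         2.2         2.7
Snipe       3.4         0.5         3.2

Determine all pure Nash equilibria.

(Aggressive, Snipe); (Snipe, Aggressive)

Bidder 1 against Aggressive: payoffs 1.7, 1.9, 0, 3.3 → best response Snipe.
Bidder 1 against Jump: payoffs 3.8, 5.9, 4.7, 4.6 → best response Aggressive.
Bidder 1 against Snipe: payoffs 0.2, 5.2, 0.5, 3.9 → best response Aggressive.
Bidder 2 against Honest: payoffs 2.8, 4.9, 3.6 → best response Jump.
Bidder 2 against Aggressive: payoffs 0.2, 0.4, 5.7 → best response Snipe.
Bidder 2 against Jump: payoffs 2.1, 2.2, 2.7 → best response Snipe.
Bidder 2 against Snipe: payoffs 3.4, 0.5, 3.2 → best response Aggressive.
Mutual best responses: (Aggressive, Snipe); (Snipe, Aggressive).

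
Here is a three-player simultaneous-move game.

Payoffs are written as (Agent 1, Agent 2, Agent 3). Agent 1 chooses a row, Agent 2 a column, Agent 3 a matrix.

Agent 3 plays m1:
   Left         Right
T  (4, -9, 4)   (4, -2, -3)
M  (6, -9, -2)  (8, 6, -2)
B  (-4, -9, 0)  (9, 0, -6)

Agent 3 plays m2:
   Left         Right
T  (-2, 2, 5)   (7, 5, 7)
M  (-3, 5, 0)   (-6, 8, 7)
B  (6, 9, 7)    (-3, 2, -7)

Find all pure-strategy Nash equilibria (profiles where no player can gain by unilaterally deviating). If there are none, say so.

Agent 1 against (Left, m1): payoffs 4, 6, -4 → best response M.
Agent 1 against (Left, m2): payoffs -2, -3, 6 → best response B.
Agent 1 against (Right, m1): payoffs 4, 8, 9 → best response B.
Agent 1 against (Right, m2): payoffs 7, -6, -3 → best response T.
Agent 2 against (T, m1): payoffs -9, -2 → best response Right.
Agent 2 against (T, m2): payoffs 2, 5 → best response Right.
Agent 2 against (M, m1): payoffs -9, 6 → best response Right.
Agent 2 against (M, m2): payoffs 5, 8 → best response Right.
Agent 2 against (B, m1): payoffs -9, 0 → best response Right.
Agent 2 against (B, m2): payoffs 9, 2 → best response Left.
Agent 3 against (T, Left): payoffs 4, 5 → best response m2.
Agent 3 against (T, Right): payoffs -3, 7 → best response m2.
Agent 3 against (M, Left): payoffs -2, 0 → best response m2.
Agent 3 against (M, Right): payoffs -2, 7 → best response m2.
Agent 3 against (B, Left): payoffs 0, 7 → best response m2.
Agent 3 against (B, Right): payoffs -6, -7 → best response m1.
Mutual best responses: (T, Right, m2); (B, Left, m2); (B, Right, m1).

(T, Right, m2), (B, Left, m2), (B, Right, m1)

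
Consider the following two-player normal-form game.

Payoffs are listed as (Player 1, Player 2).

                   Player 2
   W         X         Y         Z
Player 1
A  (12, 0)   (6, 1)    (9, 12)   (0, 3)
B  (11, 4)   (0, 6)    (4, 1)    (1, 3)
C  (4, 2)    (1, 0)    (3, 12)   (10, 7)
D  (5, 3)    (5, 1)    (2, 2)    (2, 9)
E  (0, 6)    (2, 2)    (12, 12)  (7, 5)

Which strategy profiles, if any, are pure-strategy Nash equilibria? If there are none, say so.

(A, W): Player 2 can switch to X (0 → 1). Not NE.
(A, X): Player 2 can switch to Y (1 → 12). Not NE.
(A, Y): Player 1 can switch to E (9 → 12). Not NE.
(A, Z): Player 1 can switch to B (0 → 1). Not NE.
(B, W): Player 1 can switch to A (11 → 12). Not NE.
(B, X): Player 1 can switch to A (0 → 6). Not NE.
(B, Y): Player 1 can switch to A (4 → 9). Not NE.
(B, Z): Player 1 can switch to C (1 → 10). Not NE.
(C, W): Player 1 can switch to A (4 → 12). Not NE.
(C, X): Player 1 can switch to A (1 → 6). Not NE.
(E, Y): Player 1 gets 12, best alternative 9; Player 2 gets 12, best alternative 6. No profitable deviation — NE.
(The remaining 9 profiles each have a profitable deviation by the same check.)

(E, Y)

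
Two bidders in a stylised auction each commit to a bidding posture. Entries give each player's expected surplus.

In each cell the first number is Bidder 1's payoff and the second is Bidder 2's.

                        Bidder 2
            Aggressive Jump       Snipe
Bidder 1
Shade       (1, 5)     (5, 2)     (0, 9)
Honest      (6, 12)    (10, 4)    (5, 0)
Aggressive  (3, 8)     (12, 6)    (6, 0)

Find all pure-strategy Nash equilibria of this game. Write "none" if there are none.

Pure NE: (Honest, Aggressive)

Bidder 1 against Aggressive: payoffs 1, 6, 3 → best response Honest.
Bidder 1 against Jump: payoffs 5, 10, 12 → best response Aggressive.
Bidder 1 against Snipe: payoffs 0, 5, 6 → best response Aggressive.
Bidder 2 against Shade: payoffs 5, 2, 9 → best response Snipe.
Bidder 2 against Honest: payoffs 12, 4, 0 → best response Aggressive.
Bidder 2 against Aggressive: payoffs 8, 6, 0 → best response Aggressive.
Mutual best responses: (Honest, Aggressive).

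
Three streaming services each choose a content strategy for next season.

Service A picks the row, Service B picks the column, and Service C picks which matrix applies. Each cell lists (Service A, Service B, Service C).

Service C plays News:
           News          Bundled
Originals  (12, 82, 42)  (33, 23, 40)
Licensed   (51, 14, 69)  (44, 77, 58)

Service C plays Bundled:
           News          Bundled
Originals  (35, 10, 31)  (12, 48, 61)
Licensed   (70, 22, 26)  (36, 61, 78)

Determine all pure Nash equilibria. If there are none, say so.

Service A against (News, News): payoffs 12, 51 → best response Licensed.
Service A against (News, Bundled): payoffs 35, 70 → best response Licensed.
Service A against (Bundled, News): payoffs 33, 44 → best response Licensed.
Service A against (Bundled, Bundled): payoffs 12, 36 → best response Licensed.
Service B against (Originals, News): payoffs 82, 23 → best response News.
Service B against (Originals, Bundled): payoffs 10, 48 → best response Bundled.
Service B against (Licensed, News): payoffs 14, 77 → best response Bundled.
Service B against (Licensed, Bundled): payoffs 22, 61 → best response Bundled.
Service C against (Originals, News): payoffs 42, 31 → best response News.
Service C against (Originals, Bundled): payoffs 40, 61 → best response Bundled.
Service C against (Licensed, News): payoffs 69, 26 → best response News.
Service C against (Licensed, Bundled): payoffs 58, 78 → best response Bundled.
Mutual best responses: (Licensed, Bundled, Bundled).

Pure NE: (Licensed, Bundled, Bundled)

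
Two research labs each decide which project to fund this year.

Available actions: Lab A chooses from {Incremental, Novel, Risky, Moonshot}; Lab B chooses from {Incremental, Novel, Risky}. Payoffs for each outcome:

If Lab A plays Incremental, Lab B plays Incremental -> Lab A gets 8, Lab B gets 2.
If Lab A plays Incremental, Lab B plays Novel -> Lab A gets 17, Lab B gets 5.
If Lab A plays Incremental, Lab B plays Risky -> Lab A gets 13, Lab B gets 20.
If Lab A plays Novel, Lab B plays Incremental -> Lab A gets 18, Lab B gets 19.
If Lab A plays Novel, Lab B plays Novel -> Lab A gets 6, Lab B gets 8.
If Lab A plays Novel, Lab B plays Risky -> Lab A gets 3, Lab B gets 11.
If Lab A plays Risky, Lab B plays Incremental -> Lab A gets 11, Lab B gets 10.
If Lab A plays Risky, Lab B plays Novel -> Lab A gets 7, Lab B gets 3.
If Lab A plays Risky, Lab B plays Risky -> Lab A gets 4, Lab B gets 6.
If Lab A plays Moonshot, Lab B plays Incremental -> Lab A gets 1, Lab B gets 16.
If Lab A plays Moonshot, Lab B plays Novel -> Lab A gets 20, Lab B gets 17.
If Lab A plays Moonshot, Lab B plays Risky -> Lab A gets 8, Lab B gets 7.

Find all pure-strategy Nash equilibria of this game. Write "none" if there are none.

Lab A against Incremental: payoffs 8, 18, 11, 1 → best response Novel.
Lab A against Novel: payoffs 17, 6, 7, 20 → best response Moonshot.
Lab A against Risky: payoffs 13, 3, 4, 8 → best response Incremental.
Lab B against Incremental: payoffs 2, 5, 20 → best response Risky.
Lab B against Novel: payoffs 19, 8, 11 → best response Incremental.
Lab B against Risky: payoffs 10, 3, 6 → best response Incremental.
Lab B against Moonshot: payoffs 16, 17, 7 → best response Novel.
Mutual best responses: (Incremental, Risky); (Novel, Incremental); (Moonshot, Novel).

(Incremental, Risky), (Novel, Incremental), (Moonshot, Novel)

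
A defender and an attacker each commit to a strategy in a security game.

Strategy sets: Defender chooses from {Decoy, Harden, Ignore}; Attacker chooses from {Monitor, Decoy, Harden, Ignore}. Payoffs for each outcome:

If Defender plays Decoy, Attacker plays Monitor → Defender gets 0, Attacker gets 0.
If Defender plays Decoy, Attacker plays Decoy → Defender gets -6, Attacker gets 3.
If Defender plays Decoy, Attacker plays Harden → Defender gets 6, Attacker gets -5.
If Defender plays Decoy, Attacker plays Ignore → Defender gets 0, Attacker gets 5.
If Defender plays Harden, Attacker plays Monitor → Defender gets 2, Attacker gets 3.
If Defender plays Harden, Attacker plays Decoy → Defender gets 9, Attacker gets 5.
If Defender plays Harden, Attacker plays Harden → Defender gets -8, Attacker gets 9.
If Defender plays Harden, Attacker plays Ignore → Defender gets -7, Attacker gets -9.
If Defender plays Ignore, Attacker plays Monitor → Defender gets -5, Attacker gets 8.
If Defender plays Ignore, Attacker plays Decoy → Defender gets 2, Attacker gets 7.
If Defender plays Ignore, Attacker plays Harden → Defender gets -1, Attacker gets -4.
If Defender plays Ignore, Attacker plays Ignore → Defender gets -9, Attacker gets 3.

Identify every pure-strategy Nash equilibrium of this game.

The unique pure-strategy Nash equilibrium is (Decoy, Ignore).

(Decoy, Monitor): Defender can switch to Harden (0 → 2). Not NE.
(Decoy, Decoy): Defender can switch to Harden (-6 → 9). Not NE.
(Decoy, Harden): Attacker can switch to Monitor (-5 → 0). Not NE.
(Decoy, Ignore): Defender gets 0, best alternative -7; Attacker gets 5, best alternative 3. No profitable deviation — NE.
(Harden, Monitor): Attacker can switch to Decoy (3 → 5). Not NE.
(Harden, Decoy): Attacker can switch to Harden (5 → 9). Not NE.
(Harden, Harden): Defender can switch to Decoy (-8 → 6). Not NE.
(Harden, Ignore): Defender can switch to Decoy (-7 → 0). Not NE.
(Ignore, Monitor): Defender can switch to Decoy (-5 → 0). Not NE.
(Ignore, Decoy): Defender can switch to Harden (2 → 9). Not NE.
(Ignore, Harden): Defender can switch to Decoy (-1 → 6). Not NE.
(Ignore, Ignore): Defender can switch to Decoy (-9 → 0). Not NE.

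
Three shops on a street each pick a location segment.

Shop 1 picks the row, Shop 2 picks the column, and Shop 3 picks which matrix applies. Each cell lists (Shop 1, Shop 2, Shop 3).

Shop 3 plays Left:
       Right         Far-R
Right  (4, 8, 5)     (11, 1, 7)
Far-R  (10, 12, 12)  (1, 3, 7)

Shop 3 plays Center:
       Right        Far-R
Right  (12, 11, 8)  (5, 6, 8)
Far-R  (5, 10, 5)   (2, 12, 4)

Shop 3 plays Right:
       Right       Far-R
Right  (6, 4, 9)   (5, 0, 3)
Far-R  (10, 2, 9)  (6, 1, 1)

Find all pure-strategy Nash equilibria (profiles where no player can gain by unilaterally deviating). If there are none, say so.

Pure NE: (Far-R, Right, Left)

(Right, Right, Left): Shop 1 can switch to Far-R (4 → 10). Not NE.
(Right, Right, Center): Shop 3 can switch to Right (8 → 9). Not NE.
(Right, Right, Right): Shop 1 can switch to Far-R (6 → 10). Not NE.
(Right, Far-R, Left): Shop 2 can switch to Right (1 → 8). Not NE.
(Right, Far-R, Center): Shop 2 can switch to Right (6 → 11). Not NE.
(Right, Far-R, Right): Shop 1 can switch to Far-R (5 → 6). Not NE.
(Far-R, Right, Left): Shop 1 gets 10, best alternative 4; Shop 2 gets 12, best alternative 3; Shop 3 gets 12, best alternative 9. No profitable deviation — NE.
(Far-R, Right, Center): Shop 1 can switch to Right (5 → 12). Not NE.
(Far-R, Right, Right): Shop 3 can switch to Left (9 → 12). Not NE.
(The remaining 3 profiles each have a profitable deviation by the same check.)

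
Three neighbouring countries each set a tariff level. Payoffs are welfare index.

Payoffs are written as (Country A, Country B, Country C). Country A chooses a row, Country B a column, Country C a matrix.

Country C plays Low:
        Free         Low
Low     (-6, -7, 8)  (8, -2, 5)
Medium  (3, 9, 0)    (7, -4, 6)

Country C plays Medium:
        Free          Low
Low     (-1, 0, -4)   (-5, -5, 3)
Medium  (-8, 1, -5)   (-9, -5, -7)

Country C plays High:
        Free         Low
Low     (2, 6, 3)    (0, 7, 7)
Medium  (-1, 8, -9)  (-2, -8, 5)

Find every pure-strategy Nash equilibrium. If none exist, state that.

Pure-strategy Nash equilibria: (Low, Low, High) and (Medium, Free, Low)

Country A against (Free, Low): payoffs -6, 3 → best response Medium.
Country A against (Free, Medium): payoffs -1, -8 → best response Low.
Country A against (Free, High): payoffs 2, -1 → best response Low.
Country A against (Low, Low): payoffs 8, 7 → best response Low.
Country A against (Low, Medium): payoffs -5, -9 → best response Low.
Country A against (Low, High): payoffs 0, -2 → best response Low.
Country B against (Low, Low): payoffs -7, -2 → best response Low.
Country B against (Low, Medium): payoffs 0, -5 → best response Free.
Country B against (Low, High): payoffs 6, 7 → best response Low.
Country B against (Medium, Low): payoffs 9, -4 → best response Free.
Country B against (Medium, Medium): payoffs 1, -5 → best response Free.
Country B against (Medium, High): payoffs 8, -8 → best response Free.
Country C against (Low, Free): payoffs 8, -4, 3 → best response Low.
Country C against (Low, Low): payoffs 5, 3, 7 → best response High.
Country C against (Medium, Free): payoffs 0, -5, -9 → best response Low.
Country C against (Medium, Low): payoffs 6, -7, 5 → best response Low.
Mutual best responses: (Low, Low, High); (Medium, Free, Low).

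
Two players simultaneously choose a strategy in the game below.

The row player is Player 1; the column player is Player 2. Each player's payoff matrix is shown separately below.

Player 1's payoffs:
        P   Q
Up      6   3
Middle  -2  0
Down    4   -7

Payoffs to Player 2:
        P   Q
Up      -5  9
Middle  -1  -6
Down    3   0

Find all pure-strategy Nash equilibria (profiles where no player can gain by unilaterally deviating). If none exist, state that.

(Up, P): Player 2 can switch to Q (-5 → 9). Not NE.
(Up, Q): Player 1 gets 3, best alternative 0; Player 2 gets 9, best alternative -5. No profitable deviation — NE.
(Middle, P): Player 1 can switch to Up (-2 → 6). Not NE.
(Middle, Q): Player 1 can switch to Up (0 → 3). Not NE.
(Down, P): Player 1 can switch to Up (4 → 6). Not NE.
(Down, Q): Player 1 can switch to Up (-7 → 3). Not NE.

Pure NE: (Up, Q)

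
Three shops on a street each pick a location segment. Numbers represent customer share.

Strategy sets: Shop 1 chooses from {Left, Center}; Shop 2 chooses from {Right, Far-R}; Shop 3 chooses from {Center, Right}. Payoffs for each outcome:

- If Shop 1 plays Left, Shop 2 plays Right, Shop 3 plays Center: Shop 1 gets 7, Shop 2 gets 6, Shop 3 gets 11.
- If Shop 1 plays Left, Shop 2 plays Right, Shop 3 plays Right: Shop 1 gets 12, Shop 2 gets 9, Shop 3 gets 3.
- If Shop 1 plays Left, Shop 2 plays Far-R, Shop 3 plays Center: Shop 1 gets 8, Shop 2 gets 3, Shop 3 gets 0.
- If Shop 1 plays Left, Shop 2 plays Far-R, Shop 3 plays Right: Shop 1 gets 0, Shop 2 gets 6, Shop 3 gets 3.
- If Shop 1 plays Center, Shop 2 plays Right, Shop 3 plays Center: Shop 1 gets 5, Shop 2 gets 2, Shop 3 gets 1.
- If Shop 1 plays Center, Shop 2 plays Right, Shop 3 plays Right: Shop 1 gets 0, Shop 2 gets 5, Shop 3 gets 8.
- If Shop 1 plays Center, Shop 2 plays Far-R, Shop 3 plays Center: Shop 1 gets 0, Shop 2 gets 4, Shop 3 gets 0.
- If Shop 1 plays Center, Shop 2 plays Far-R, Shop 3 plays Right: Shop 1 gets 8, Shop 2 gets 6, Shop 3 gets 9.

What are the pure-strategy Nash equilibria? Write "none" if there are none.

The pure Nash equilibria are (Left, Right, Center), (Center, Far-R, Right).

(Left, Right, Center): Shop 1 gets 7, best alternative 5; Shop 2 gets 6, best alternative 3; Shop 3 gets 11, best alternative 3. No profitable deviation — NE.
(Left, Right, Right): Shop 3 can switch to Center (3 → 11). Not NE.
(Left, Far-R, Center): Shop 2 can switch to Right (3 → 6). Not NE.
(Left, Far-R, Right): Shop 1 can switch to Center (0 → 8). Not NE.
(Center, Right, Center): Shop 1 can switch to Left (5 → 7). Not NE.
(Center, Right, Right): Shop 1 can switch to Left (0 → 12). Not NE.
(Center, Far-R, Center): Shop 1 can switch to Left (0 → 8). Not NE.
(Center, Far-R, Right): Shop 1 gets 8, best alternative 0; Shop 2 gets 6, best alternative 5; Shop 3 gets 9, best alternative 0. No profitable deviation — NE.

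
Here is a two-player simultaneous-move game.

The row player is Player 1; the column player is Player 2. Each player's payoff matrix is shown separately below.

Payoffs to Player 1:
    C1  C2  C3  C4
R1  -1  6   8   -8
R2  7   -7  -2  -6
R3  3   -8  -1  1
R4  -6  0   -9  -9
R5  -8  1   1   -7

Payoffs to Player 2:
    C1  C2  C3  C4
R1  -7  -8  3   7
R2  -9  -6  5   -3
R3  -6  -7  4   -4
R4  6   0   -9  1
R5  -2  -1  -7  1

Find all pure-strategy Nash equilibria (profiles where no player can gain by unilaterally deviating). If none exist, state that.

This game has no pure Nash equilibrium.

(R1, C1): Player 1 can switch to R2 (-1 → 7). Not NE.
(R1, C2): Player 2 can switch to C1 (-8 → -7). Not NE.
(R1, C3): Player 2 can switch to C4 (3 → 7). Not NE.
(R1, C4): Player 1 can switch to R2 (-8 → -6). Not NE.
(R2, C1): Player 2 can switch to C2 (-9 → -6). Not NE.
(R2, C2): Player 1 can switch to R1 (-7 → 6). Not NE.
(R2, C3): Player 1 can switch to R1 (-2 → 8). Not NE.
(R2, C4): Player 1 can switch to R3 (-6 → 1). Not NE.
(The remaining 12 profiles each have a profitable deviation by the same check.)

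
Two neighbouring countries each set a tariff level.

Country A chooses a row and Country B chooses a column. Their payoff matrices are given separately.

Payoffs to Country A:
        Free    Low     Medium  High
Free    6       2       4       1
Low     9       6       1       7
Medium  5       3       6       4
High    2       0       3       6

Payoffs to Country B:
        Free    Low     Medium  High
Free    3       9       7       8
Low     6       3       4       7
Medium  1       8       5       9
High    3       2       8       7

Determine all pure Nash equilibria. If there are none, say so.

Country A against Free: payoffs 6, 9, 5, 2 → best response Low.
Country A against Low: payoffs 2, 6, 3, 0 → best response Low.
Country A against Medium: payoffs 4, 1, 6, 3 → best response Medium.
Country A against High: payoffs 1, 7, 4, 6 → best response Low.
Country B against Free: payoffs 3, 9, 7, 8 → best response Low.
Country B against Low: payoffs 6, 3, 4, 7 → best response High.
Country B against Medium: payoffs 1, 8, 5, 9 → best response High.
Country B against High: payoffs 3, 2, 8, 7 → best response Medium.
Mutual best responses: (Low, High).

(Low, High)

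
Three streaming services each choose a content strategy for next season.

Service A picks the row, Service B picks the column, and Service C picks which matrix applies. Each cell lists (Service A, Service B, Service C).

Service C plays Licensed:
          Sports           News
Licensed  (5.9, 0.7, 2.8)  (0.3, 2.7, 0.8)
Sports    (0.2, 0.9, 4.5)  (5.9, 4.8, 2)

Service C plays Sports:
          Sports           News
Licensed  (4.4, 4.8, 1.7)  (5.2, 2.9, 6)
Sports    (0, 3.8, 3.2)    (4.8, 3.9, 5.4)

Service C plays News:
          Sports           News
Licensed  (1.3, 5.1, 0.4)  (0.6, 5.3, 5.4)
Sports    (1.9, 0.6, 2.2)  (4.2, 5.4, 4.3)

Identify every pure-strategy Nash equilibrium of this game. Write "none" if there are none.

(Licensed, Sports, Licensed): Service B can switch to News (0.7 → 2.7). Not NE.
(Licensed, Sports, Sports): Service C can switch to Licensed (1.7 → 2.8). Not NE.
(Licensed, Sports, News): Service A can switch to Sports (1.3 → 1.9). Not NE.
(Licensed, News, Licensed): Service A can switch to Sports (0.3 → 5.9). Not NE.
(Licensed, News, Sports): Service B can switch to Sports (2.9 → 4.8). Not NE.
(Licensed, News, News): Service A can switch to Sports (0.6 → 4.2). Not NE.
(Sports, Sports, Licensed): Service A can switch to Licensed (0.2 → 5.9). Not NE.
(Sports, Sports, Sports): Service A can switch to Licensed (0 → 4.4). Not NE.
(Sports, Sports, News): Service B can switch to News (0.6 → 5.4). Not NE.
(Sports, News, Licensed): Service C can switch to Sports (2 → 5.4). Not NE.
(Sports, News, Sports): Service A can switch to Licensed (4.8 → 5.2). Not NE.
(Sports, News, News): Service C can switch to Sports (4.3 → 5.4). Not NE.

This game has no pure Nash equilibrium.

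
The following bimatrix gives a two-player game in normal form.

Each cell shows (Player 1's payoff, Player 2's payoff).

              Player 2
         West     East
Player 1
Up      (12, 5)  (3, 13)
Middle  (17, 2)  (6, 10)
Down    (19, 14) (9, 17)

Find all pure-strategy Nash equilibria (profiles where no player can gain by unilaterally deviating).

Pure NE: (Down, East)

(Up, West): Player 1 can switch to Middle (12 → 17). Not NE.
(Up, East): Player 1 can switch to Middle (3 → 6). Not NE.
(Middle, West): Player 1 can switch to Down (17 → 19). Not NE.
(Middle, East): Player 1 can switch to Down (6 → 9). Not NE.
(Down, West): Player 2 can switch to East (14 → 17). Not NE.
(Down, East): Player 1 gets 9, best alternative 6; Player 2 gets 17, best alternative 14. No profitable deviation — NE.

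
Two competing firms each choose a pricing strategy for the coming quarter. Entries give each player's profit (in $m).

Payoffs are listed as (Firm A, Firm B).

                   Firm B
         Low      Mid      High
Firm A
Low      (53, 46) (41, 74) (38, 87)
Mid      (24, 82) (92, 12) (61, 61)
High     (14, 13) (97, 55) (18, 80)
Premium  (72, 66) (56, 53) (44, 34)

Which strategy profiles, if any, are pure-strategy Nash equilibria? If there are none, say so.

Firm A against Low: payoffs 53, 24, 14, 72 → best response Premium.
Firm A against Mid: payoffs 41, 92, 97, 56 → best response High.
Firm A against High: payoffs 38, 61, 18, 44 → best response Mid.
Firm B against Low: payoffs 46, 74, 87 → best response High.
Firm B against Mid: payoffs 82, 12, 61 → best response Low.
Firm B against High: payoffs 13, 55, 80 → best response High.
Firm B against Premium: payoffs 66, 53, 34 → best response Low.
Mutual best responses: (Premium, Low).

Pure NE: (Premium, Low)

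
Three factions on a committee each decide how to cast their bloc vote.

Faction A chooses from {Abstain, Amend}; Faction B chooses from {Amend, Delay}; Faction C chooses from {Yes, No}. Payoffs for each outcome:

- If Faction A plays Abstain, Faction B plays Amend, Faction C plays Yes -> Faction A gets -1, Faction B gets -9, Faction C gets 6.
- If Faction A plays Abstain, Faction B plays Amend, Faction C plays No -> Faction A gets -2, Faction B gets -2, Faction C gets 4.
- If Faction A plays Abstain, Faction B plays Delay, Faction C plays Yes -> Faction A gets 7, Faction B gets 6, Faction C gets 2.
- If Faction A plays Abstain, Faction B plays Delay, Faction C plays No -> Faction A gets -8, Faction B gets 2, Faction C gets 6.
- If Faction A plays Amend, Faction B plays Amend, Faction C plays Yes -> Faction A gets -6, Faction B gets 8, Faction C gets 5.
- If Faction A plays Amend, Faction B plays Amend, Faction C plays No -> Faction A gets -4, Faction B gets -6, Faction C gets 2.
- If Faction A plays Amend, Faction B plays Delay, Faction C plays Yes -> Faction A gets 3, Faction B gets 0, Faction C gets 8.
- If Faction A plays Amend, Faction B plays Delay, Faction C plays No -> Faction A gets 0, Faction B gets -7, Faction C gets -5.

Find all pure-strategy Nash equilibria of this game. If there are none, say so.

none

(Abstain, Amend, Yes): Faction B can switch to Delay (-9 → 6). Not NE.
(Abstain, Amend, No): Faction B can switch to Delay (-2 → 2). Not NE.
(Abstain, Delay, Yes): Faction C can switch to No (2 → 6). Not NE.
(Abstain, Delay, No): Faction A can switch to Amend (-8 → 0). Not NE.
(Amend, Amend, Yes): Faction A can switch to Abstain (-6 → -1). Not NE.
(Amend, Amend, No): Faction A can switch to Abstain (-4 → -2). Not NE.
(Amend, Delay, Yes): Faction A can switch to Abstain (3 → 7). Not NE.
(Amend, Delay, No): Faction B can switch to Amend (-7 → -6). Not NE.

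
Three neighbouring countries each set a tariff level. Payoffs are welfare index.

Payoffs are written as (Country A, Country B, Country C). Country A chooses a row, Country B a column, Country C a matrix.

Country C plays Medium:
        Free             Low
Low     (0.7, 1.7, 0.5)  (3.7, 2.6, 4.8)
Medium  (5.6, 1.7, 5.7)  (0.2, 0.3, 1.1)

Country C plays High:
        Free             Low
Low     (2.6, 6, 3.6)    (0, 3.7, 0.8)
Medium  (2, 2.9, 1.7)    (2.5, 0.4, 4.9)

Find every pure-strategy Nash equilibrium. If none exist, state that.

The pure Nash equilibria are (Low, Free, High); (Low, Low, Medium); (Medium, Free, Medium).

Country A against (Free, Medium): payoffs 0.7, 5.6 → best response Medium.
Country A against (Free, High): payoffs 2.6, 2 → best response Low.
Country A against (Low, Medium): payoffs 3.7, 0.2 → best response Low.
Country A against (Low, High): payoffs 0, 2.5 → best response Medium.
Country B against (Low, Medium): payoffs 1.7, 2.6 → best response Low.
Country B against (Low, High): payoffs 6, 3.7 → best response Free.
Country B against (Medium, Medium): payoffs 1.7, 0.3 → best response Free.
Country B against (Medium, High): payoffs 2.9, 0.4 → best response Free.
Country C against (Low, Free): payoffs 0.5, 3.6 → best response High.
Country C against (Low, Low): payoffs 4.8, 0.8 → best response Medium.
Country C against (Medium, Free): payoffs 5.7, 1.7 → best response Medium.
Country C against (Medium, Low): payoffs 1.1, 4.9 → best response High.
Mutual best responses: (Low, Free, High); (Low, Low, Medium); (Medium, Free, Medium).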